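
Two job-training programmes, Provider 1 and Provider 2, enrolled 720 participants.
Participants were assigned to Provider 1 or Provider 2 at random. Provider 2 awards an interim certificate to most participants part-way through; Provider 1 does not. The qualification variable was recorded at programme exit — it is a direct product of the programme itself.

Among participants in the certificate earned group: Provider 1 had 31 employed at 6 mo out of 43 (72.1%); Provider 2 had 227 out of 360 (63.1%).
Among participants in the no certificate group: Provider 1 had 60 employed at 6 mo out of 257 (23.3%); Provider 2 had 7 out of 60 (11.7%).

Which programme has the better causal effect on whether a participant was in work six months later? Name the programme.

Provider 2

Qualification attained during the programme here is a post-treatment variable shaped by the programme; conditioning on it would introduce bias rather than remove it. The overall comparison is the causal one.
Pooled: Provider 1 30.3% vs Provider 2 55.7%; Provider 2 is higher overall.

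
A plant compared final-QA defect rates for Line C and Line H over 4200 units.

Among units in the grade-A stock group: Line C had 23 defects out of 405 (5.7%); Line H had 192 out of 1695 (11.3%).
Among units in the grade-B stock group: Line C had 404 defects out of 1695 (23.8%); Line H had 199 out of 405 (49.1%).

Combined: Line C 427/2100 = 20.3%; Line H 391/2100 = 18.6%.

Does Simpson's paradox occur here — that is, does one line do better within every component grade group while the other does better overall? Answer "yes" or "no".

Within each component grade level (grade-A stock 5.7% vs 11.3%; grade-B stock 23.8% vs 49.1%), Line C has the lower rate every time. Pooled: 20.3% vs 18.6% — Line H has the lower rate overall. The two comparisons disagree.

yes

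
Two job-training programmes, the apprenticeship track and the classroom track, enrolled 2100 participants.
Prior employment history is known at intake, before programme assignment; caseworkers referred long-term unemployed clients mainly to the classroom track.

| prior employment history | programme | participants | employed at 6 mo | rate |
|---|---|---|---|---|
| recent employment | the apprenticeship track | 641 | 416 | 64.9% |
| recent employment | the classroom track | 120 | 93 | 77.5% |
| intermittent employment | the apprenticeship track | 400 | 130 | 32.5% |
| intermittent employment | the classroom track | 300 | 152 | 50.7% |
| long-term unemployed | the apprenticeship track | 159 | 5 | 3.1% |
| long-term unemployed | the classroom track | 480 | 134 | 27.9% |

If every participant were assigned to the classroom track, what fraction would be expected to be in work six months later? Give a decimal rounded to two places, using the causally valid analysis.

Within every prior employment history level the classroom track has the higher rate, yet pooled the apprenticeship track does — Simpson's reversal.
Prior employment history differs across programmes for reasons unrelated to any effect of the programme itself, and it separately predicts the outcome — a classic confounder. We must compare within prior employment history levels.
Standardising the classroom track to the population prior employment history mix: 0.362·93/120 + 0.333·152/300 + 0.304·134/480 = 0.535.

0.53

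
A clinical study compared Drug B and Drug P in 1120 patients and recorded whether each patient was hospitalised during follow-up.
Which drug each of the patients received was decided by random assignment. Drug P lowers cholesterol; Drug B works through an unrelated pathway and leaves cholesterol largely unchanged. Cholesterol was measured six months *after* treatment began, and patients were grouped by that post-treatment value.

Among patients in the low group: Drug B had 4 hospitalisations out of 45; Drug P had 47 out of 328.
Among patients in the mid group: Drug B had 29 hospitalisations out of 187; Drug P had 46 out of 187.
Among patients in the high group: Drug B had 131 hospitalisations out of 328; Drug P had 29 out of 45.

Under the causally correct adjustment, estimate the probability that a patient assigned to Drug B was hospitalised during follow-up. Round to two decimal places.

0.29

Within every cholesterol level Drug B has the lower rate, yet pooled Drug P does — Simpson's reversal.
Stratifying would compare drugs among patients the drugs themselves sorted into cholesterol groups — a form of selection on an intermediate. The unconditioned pooled rates give the total causal effect.
So P(outcome | do(Drug B)) is just the pooled rate for Drug B: 164/560 = 0.293.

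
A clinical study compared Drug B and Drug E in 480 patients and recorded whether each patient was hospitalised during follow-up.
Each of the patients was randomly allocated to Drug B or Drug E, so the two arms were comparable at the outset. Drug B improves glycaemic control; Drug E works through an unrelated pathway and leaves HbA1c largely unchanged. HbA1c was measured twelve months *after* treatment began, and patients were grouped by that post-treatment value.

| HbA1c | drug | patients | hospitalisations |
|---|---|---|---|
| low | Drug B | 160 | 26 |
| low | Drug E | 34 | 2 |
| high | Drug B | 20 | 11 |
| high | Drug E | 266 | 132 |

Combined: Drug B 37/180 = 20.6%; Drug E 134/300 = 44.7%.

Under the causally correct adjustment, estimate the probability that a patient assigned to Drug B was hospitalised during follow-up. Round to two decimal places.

0.21

HbA1c here is a post-treatment variable shaped by the drug; conditioning on it would introduce bias rather than remove it. The overall comparison is the causal one.
So P(outcome | do(Drug B)) is just the pooled rate for Drug B: 37/180 = 0.206.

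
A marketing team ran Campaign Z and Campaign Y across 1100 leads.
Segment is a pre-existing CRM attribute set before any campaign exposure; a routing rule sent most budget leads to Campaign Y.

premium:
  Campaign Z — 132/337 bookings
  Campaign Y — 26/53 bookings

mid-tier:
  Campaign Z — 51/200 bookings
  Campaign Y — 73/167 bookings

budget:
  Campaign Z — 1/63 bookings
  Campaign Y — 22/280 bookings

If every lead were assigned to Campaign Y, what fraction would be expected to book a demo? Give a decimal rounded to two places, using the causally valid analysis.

Customer segment differs across campaigns for reasons unrelated to any effect of the campaign itself, and it separately predicts the outcome — a classic confounder. We must compare within customer segment levels.
Standardising Campaign Y to the population customer segment mix: 0.355·26/53 + 0.334·73/167 + 0.312·22/280 = 0.344.

0.34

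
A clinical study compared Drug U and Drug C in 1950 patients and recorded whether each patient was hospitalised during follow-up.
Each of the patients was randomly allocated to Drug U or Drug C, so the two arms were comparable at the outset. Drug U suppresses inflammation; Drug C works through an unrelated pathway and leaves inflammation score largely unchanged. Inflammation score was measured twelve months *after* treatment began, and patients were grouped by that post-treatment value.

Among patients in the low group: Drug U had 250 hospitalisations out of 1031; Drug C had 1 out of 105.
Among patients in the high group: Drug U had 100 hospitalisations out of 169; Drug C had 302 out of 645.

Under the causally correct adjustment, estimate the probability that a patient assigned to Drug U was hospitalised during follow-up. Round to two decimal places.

Within every inflammation score level Drug C has the lower rate, yet pooled Drug U does — Simpson's reversal.
Stratifying would compare drugs among patients the drugs themselves sorted into inflammation score groups — a form of selection on an intermediate. The unconditioned pooled rates give the total causal effect.
So P(outcome | do(Drug U)) is just the pooled rate for Drug U: 350/1200 = 0.292.

0.29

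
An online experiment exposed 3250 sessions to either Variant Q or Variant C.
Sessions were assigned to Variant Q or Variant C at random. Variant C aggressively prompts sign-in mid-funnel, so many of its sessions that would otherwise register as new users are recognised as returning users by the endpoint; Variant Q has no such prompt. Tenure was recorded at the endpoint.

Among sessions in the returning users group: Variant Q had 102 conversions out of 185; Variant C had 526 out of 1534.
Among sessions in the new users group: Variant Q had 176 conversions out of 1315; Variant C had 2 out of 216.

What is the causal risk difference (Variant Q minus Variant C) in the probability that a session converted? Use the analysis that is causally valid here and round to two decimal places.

-0.12

User tenure is recorded after the variant and is itself shifted by it — it sits on the causal path from variant to outcome. Conditioning on a mediator would strip out part of the effect we want; the pooled comparison gives the total causal effect.
The causal difference is the pooled difference: 0.185 − 0.302 = -0.116.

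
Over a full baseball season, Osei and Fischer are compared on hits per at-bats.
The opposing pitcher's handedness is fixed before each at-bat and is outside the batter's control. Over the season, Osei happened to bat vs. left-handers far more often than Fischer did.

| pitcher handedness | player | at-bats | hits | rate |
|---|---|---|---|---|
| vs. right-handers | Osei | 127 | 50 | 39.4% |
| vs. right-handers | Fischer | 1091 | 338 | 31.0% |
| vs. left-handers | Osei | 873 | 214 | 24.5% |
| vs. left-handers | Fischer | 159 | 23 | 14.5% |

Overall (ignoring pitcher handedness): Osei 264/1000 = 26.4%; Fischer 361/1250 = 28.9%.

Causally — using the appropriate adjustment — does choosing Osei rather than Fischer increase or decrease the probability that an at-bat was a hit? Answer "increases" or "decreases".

increases

The imbalance in pitcher handedness arose from how at-bats were allocated, not from anything the player did; and pitcher handedness independently affects the outcome. The pooled gap is confounded — condition on pitcher handedness.
Within each level — vs. right-handers: 39.4% vs 31.0%; vs. left-handers: 24.5% vs 14.5% — Osei is higher every time.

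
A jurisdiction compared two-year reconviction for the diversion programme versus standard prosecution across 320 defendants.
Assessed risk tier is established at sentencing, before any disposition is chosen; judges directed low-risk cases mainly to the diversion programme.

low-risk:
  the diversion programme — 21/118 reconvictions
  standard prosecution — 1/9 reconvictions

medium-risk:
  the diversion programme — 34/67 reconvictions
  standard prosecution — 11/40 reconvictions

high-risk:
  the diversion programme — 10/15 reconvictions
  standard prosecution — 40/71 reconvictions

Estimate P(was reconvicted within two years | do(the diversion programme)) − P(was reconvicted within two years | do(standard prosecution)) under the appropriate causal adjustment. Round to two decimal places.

Here assessed risk tier is a common cause — it drives both which disposition a case falls under and the outcome. The crude comparison mixes populations; the stratum-specific rates are the causally relevant ones.
Adjusting over the population distribution of assessed risk tier: 0.397·(0.178−0.111) + 0.334·(0.507−0.275) + 0.269·(0.667−0.563) = +0.132.

+0.13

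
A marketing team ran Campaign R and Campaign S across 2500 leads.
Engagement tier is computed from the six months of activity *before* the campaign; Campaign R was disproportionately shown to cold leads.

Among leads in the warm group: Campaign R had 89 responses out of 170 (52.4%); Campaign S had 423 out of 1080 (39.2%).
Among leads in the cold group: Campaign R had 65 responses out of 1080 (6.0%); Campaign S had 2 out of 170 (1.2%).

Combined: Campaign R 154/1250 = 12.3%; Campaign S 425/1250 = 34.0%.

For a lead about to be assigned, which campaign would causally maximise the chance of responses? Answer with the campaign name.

Campaign R

Within every engagement tier level Campaign R has the higher rate, yet pooled Campaign S does — Simpson's reversal.
Engagement tier satisfies the back-door criterion: it is not a descendant of the campaign, and it blocks the spurious path from campaign to outcome. Adjusting for it (i.e., using the within-engagement tier rates) gives the causal effect.
Within each level — warm: 52.4% vs 39.2%; cold: 6.0% vs 1.2% — Campaign R is higher every time.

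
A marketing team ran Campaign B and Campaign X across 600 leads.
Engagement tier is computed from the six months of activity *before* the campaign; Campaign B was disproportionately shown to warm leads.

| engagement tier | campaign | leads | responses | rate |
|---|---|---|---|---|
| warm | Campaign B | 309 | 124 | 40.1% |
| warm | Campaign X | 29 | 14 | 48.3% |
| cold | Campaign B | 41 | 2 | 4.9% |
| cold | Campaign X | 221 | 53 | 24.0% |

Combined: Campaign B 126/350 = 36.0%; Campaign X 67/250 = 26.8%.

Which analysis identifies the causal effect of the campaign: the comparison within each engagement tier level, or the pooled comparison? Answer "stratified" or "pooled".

stratified

Engagement tier is set before the campaign has any effect — it is not caused by the campaign — and it independently drives the outcome. That makes it a confounder, so the causal comparison is within engagement tier levels.
Within each level — warm: 40.1% vs 48.3%; cold: 4.9% vs 24.0% — Campaign X is higher every time.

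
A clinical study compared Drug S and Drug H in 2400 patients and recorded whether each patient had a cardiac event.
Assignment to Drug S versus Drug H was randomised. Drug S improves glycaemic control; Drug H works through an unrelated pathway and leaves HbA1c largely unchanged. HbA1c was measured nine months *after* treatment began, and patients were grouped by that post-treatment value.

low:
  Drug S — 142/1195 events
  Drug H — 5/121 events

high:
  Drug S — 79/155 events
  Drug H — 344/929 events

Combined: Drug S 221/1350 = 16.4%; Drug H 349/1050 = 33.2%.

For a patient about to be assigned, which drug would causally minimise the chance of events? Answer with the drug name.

Drug H is lower inside every HbA1c stratum but Drug S is lower in aggregate. Whether to stratify depends on how HbA1c relates to the drug.
Because the drug influences HbA1c, HbA1c is a post-treatment mediator, not a confounder. Stratifying on it would bias the estimate; the causal effect is the crude pooled difference.
Pooled: Drug S 16.4% vs Drug H 33.2%; Drug S is lower overall.

Drug S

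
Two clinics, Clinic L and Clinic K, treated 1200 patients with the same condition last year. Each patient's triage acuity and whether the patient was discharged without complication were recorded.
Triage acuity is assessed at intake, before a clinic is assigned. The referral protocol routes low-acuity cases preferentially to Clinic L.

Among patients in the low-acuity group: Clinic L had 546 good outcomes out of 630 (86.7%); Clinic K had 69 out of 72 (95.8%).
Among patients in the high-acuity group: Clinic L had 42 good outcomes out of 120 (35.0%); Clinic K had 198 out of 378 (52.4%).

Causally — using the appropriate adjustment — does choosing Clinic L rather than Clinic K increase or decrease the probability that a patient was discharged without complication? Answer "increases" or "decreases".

The stratified and pooled comparisons disagree (Clinic K wins within each triage acuity; Clinic L wins overall), so the answer turns on the causal role of triage acuity.
Here triage acuity is a common cause — it drives both which clinic a case falls under and the outcome. The crude comparison mixes populations; the stratum-specific rates are the causally relevant ones.
Within each level — low-acuity: 86.7% vs 95.8%; high-acuity: 35.0% vs 52.4% — Clinic K is higher every time.

decreases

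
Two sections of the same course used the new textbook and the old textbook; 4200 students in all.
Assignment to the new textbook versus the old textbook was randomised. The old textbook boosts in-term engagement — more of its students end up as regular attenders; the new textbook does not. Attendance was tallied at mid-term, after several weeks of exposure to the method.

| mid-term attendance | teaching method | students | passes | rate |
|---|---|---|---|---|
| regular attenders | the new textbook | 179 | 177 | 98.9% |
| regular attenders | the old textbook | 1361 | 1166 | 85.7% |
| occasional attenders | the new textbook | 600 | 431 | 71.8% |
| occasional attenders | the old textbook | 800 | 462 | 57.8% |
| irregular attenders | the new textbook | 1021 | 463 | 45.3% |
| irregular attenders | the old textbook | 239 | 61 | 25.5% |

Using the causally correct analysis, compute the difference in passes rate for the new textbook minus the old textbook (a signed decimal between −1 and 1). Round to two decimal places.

-0.11

The stratified and pooled comparisons disagree (the new textbook wins within each mid-term attendance; the old textbook wins overall), so the answer turns on the causal role of mid-term attendance.
Mid-term attendance lies on the pathway teaching method → mid-term attendance → outcome, so adjusting for it blocks the indirect effect. For the total causal effect of teaching method, use the unadjusted pooled rates.
The causal difference is the pooled difference: 0.595 − 0.704 = -0.109.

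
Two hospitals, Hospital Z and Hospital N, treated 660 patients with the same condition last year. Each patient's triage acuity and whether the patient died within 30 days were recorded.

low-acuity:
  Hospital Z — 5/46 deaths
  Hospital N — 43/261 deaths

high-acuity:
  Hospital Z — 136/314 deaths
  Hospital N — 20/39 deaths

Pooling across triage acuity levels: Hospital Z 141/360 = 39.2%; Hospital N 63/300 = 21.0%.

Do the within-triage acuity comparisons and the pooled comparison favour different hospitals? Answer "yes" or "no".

Within each triage acuity level (low-acuity 10.9% vs 16.5%; high-acuity 43.3% vs 51.3%), Hospital Z has the lower rate every time. Pooled: 39.2% vs 21.0% — Hospital N has the lower rate overall. The two comparisons disagree.

yes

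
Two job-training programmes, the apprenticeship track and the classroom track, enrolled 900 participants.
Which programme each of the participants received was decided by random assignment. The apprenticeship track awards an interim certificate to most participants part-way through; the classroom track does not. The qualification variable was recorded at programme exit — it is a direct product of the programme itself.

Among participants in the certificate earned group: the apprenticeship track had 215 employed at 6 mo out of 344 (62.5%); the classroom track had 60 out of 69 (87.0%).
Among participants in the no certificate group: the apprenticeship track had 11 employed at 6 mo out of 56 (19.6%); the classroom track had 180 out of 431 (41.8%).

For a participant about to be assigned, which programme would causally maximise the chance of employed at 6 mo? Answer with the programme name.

Because the programme influences qualification attained during the programme, qualification attained during the programme is a post-treatment mediator, not a confounder. Stratifying on it would bias the estimate; the causal effect is the crude pooled difference.
Pooled: the apprenticeship track 56.5% vs the classroom track 48.0%; the apprenticeship track is higher overall.

the apprenticeship track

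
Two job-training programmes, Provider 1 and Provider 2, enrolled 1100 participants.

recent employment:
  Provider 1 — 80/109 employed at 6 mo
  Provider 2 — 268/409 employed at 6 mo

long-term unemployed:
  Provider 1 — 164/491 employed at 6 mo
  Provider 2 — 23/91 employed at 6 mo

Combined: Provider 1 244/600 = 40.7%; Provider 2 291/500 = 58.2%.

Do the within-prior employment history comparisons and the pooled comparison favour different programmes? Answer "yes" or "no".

Within each prior employment history level (recent employment 73.4% vs 65.5%; long-term unemployed 33.4% vs 25.3%), Provider 1 has the higher rate every time. Pooled: 40.7% vs 58.2% — Provider 2 has the higher rate overall. The two comparisons disagree.

yes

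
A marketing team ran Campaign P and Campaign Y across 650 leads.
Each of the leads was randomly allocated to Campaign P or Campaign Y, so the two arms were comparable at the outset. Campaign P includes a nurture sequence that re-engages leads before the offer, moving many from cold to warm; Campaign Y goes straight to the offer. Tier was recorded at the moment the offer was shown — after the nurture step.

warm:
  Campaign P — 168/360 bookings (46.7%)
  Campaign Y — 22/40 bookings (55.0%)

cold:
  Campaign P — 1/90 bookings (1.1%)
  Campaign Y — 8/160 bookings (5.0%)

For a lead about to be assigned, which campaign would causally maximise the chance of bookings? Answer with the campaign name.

Within every engagement tier level Campaign Y has the higher rate, yet pooled Campaign P does — Simpson's reversal.
Engagement tier is recorded after the campaign and is itself shifted by it — it sits on the causal path from campaign to outcome. Conditioning on a mediator would strip out part of the effect we want; the pooled comparison gives the total causal effect.
Pooled: Campaign P 37.6% vs Campaign Y 15.0%; Campaign P is higher overall.

Campaign P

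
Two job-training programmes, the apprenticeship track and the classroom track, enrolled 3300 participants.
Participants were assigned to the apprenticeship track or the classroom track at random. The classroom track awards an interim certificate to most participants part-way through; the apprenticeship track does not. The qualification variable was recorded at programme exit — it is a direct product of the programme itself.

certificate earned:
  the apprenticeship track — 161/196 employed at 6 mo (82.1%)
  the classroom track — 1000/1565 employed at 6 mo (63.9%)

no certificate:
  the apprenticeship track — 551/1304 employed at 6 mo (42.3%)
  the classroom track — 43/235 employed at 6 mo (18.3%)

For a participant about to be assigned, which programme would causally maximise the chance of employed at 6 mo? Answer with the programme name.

the classroom track

The stratified and pooled comparisons disagree (the apprenticeship track wins within each qualification attained during the programme; the classroom track wins overall), so the answer turns on the causal role of qualification attained during the programme.
Qualification attained during the programme lies on the pathway programme → qualification attained during the programme → outcome, so adjusting for it blocks the indirect effect. For the total causal effect of programme, use the unadjusted pooled rates.
Pooled: the apprenticeship track 47.5% vs the classroom track 57.9%; the classroom track is higher overall.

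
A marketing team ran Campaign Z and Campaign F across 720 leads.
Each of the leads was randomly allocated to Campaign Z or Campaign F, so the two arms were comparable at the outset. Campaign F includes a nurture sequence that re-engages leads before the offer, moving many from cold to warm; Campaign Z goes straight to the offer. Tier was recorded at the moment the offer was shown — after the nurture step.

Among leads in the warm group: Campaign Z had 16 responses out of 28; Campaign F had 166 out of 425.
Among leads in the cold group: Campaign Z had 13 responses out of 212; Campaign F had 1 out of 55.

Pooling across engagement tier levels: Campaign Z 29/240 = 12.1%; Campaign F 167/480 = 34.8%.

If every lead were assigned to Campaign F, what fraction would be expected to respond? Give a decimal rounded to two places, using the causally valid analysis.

The stratified and pooled comparisons disagree (Campaign Z wins within each engagement tier; Campaign F wins overall), so the answer turns on the causal role of engagement tier.
Engagement tier lies on the pathway campaign → engagement tier → outcome, so adjusting for it blocks the indirect effect. For the total causal effect of campaign, use the unadjusted pooled rates.
So P(outcome | do(Campaign F)) is just the pooled rate for Campaign F: 167/480 = 0.348.

0.35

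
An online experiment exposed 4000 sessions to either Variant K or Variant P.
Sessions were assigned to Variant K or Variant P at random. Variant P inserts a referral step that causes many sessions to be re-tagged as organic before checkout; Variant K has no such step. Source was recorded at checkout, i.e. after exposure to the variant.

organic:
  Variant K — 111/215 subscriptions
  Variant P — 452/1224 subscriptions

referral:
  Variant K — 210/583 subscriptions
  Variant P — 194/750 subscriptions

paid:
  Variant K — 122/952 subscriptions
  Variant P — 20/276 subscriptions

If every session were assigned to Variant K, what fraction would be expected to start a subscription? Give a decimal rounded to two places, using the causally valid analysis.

Because the variant influences traffic source, traffic source is a post-treatment mediator, not a confounder. Stratifying on it would bias the estimate; the causal effect is the crude pooled difference.
So P(outcome | do(Variant K)) is just the pooled rate for Variant K: 443/1750 = 0.253.

0.25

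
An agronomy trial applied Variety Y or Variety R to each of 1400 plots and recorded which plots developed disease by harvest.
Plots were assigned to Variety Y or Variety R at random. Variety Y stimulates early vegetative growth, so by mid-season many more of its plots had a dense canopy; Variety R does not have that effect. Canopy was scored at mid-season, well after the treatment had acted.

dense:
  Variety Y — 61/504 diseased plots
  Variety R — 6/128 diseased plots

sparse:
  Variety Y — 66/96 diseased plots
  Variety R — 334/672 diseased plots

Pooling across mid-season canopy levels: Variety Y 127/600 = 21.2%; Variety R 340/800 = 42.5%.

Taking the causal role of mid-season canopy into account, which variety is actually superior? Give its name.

Variety Y

The mid-season canopy-specific comparison favours Variety R throughout, but the pooled figures favour Variety Y. The question is whether to condition on mid-season canopy.
Because the variety influences mid-season canopy, mid-season canopy is a post-treatment mediator, not a confounder. Stratifying on it would bias the estimate; the causal effect is the crude pooled difference.
Pooled: Variety Y 21.2% vs Variety R 42.5%; Variety Y is lower overall.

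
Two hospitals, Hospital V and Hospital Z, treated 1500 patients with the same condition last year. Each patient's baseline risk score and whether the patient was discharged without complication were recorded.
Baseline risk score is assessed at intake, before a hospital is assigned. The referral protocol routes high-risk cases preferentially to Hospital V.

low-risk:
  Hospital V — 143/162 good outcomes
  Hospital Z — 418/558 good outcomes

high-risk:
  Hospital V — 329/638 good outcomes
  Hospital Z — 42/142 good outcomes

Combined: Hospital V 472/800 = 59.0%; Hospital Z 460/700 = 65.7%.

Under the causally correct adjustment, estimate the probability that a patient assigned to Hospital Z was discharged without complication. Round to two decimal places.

0.51

Hospital V is higher inside every baseline risk score stratum but Hospital Z is higher in aggregate. Whether to stratify depends on how baseline risk score relates to the hospital.
Here baseline risk score is a common cause — it drives both which hospital a case falls under and the outcome. The crude comparison mixes populations; the stratum-specific rates are the causally relevant ones.
Standardising Hospital Z to the population baseline risk score mix: 0.480·418/558 + 0.520·42/142 = 0.513.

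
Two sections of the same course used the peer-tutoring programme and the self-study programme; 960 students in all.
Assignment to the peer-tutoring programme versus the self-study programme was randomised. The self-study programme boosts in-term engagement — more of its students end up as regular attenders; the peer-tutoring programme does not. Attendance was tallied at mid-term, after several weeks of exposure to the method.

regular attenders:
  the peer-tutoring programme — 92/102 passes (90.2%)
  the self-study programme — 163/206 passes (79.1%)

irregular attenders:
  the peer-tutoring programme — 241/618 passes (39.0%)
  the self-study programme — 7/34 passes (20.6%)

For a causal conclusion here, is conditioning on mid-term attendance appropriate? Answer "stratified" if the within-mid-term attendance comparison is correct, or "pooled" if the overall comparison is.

The stratified and pooled comparisons disagree (the peer-tutoring programme wins within each mid-term attendance; the self-study programme wins overall), so the answer turns on the causal role of mid-term attendance.
Mid-term attendance here is a post-treatment variable shaped by the teaching method; conditioning on it would introduce bias rather than remove it. The overall comparison is the causal one.
Pooled: the peer-tutoring programme 46.2% vs the self-study programme 70.8%; the self-study programme is higher overall.

pooled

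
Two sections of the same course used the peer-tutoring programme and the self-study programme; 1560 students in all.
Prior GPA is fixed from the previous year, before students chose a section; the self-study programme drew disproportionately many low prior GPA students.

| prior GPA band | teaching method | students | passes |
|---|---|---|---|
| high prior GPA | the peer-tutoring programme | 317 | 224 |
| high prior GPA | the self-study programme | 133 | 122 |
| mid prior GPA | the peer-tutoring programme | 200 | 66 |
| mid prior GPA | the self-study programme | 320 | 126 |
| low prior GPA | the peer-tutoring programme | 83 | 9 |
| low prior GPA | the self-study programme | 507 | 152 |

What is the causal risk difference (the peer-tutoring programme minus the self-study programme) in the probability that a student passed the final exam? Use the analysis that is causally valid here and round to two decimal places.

the self-study programme is higher inside every prior GPA band stratum but the peer-tutoring programme is higher in aggregate. Whether to stratify depends on how prior GPA band relates to the teaching method.
Prior GPA band satisfies the back-door criterion: it is not a descendant of the teaching method, and it blocks the spurious path from teaching method to outcome. Adjusting for it (i.e., using the within-prior GPA band rates) gives the causal effect.
Adjusting over the population distribution of prior GPA band: 0.288·(0.707−0.917) + 0.333·(0.330−0.394) + 0.378·(0.108−0.300) = -0.154.

-0.15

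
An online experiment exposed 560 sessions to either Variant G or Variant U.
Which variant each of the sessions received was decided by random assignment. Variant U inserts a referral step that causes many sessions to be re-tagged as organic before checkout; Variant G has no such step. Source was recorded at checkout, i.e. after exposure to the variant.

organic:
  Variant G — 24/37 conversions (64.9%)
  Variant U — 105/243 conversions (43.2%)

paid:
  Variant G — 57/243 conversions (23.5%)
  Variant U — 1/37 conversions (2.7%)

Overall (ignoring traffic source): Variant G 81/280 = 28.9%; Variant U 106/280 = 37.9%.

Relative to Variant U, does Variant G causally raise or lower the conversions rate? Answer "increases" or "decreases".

decreases

Within every traffic source level Variant G has the higher rate, yet pooled Variant U does — Simpson's reversal.
Traffic source is recorded after the variant and is itself shifted by it — it sits on the causal path from variant to outcome. Conditioning on a mediator would strip out part of the effect we want; the pooled comparison gives the total causal effect.
Pooled: Variant G 28.9% vs Variant U 37.9%; Variant U is higher overall.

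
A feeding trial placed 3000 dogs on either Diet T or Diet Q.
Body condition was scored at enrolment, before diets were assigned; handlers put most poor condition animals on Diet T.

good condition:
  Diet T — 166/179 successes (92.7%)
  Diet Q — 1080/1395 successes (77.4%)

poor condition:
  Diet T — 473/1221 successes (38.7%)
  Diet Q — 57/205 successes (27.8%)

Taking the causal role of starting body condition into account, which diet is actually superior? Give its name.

Nothing the diet does changes starting body condition; the imbalance is an allocation artefact. With starting body condition also predicting the outcome, the pooled figure is confounded, and the within-stratum comparison is the causal one.
Within each level — good condition: 92.7% vs 77.4%; poor condition: 38.7% vs 27.8% — Diet T is higher every time.

Diet T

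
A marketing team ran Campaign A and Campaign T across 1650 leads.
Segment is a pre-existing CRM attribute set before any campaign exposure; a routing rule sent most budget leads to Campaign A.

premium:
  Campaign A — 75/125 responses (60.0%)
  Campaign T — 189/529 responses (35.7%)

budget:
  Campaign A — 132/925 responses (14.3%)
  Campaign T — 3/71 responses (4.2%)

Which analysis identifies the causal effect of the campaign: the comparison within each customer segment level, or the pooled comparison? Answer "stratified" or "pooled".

The stratified and pooled comparisons disagree (Campaign A wins within each customer segment; Campaign T wins overall), so the answer turns on the causal role of customer segment.
Here customer segment is a common cause — it drives both which campaign a case falls under and the outcome. The crude comparison mixes populations; the stratum-specific rates are the causally relevant ones.
Within each level — premium: 60.0% vs 35.7%; budget: 14.3% vs 4.2% — Campaign A is higher every time.

stratified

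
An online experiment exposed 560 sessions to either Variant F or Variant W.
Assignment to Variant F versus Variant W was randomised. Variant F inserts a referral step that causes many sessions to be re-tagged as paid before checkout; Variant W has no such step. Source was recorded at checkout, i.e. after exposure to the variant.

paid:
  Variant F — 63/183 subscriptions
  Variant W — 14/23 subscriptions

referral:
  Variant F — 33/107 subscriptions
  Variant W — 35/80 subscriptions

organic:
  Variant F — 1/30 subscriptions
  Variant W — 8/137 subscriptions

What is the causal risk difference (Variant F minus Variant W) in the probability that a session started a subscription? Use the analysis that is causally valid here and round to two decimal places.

+0.07

Stratifying would compare variants among sessions the variants themselves sorted into traffic source groups — a form of selection on an intermediate. The unconditioned pooled rates give the total causal effect.
The causal difference is the pooled difference: 0.303 − 0.237 = +0.066.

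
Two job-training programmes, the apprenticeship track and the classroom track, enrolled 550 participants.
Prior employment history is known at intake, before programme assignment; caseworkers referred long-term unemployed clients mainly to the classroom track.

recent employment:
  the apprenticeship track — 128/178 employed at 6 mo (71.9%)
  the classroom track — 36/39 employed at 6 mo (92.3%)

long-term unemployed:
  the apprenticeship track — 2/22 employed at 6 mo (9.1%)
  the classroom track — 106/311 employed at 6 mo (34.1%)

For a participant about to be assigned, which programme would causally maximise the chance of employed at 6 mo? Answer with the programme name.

the classroom track

the classroom track is higher inside every prior employment history stratum but the apprenticeship track is higher in aggregate. Whether to stratify depends on how prior employment history relates to the programme.
Prior employment history satisfies the back-door criterion: it is not a descendant of the programme, and it blocks the spurious path from programme to outcome. Adjusting for it (i.e., using the within-prior employment history rates) gives the causal effect.
Within each level — recent employment: 71.9% vs 92.3%; long-term unemployed: 9.1% vs 34.1% — the classroom track is higher every time.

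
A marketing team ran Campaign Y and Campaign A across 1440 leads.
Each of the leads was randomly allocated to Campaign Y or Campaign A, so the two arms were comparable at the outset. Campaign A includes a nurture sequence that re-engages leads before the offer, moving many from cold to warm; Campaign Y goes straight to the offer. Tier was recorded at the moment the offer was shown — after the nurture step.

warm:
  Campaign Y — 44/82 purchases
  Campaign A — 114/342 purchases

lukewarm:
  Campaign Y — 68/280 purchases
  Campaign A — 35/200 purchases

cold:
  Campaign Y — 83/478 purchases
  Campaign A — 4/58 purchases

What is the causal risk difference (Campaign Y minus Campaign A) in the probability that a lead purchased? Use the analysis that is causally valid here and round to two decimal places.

Within every engagement tier level Campaign Y has the higher rate, yet pooled Campaign A does — Simpson's reversal.
Engagement tier is downstream of the campaign. One should not condition on a consequence of treatment, so the overall rates are the right comparison.
The causal difference is the pooled difference: 0.232 − 0.255 = -0.023.

-0.02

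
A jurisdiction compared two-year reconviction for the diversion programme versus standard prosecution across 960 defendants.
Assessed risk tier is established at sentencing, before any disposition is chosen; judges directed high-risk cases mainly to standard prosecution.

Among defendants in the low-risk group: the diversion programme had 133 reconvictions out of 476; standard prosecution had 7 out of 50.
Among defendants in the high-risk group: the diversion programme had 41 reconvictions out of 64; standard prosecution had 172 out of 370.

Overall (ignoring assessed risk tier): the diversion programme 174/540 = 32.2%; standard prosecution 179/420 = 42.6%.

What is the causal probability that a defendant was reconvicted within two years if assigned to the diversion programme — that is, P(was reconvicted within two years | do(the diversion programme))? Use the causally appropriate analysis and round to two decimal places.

0.44

standard prosecution is lower inside every assessed risk tier stratum but the diversion programme is lower in aggregate. Whether to stratify depends on how assessed risk tier relates to the disposition.
The imbalance in assessed risk tier arose from how defendants were allocated, not from anything the disposition did; and assessed risk tier independently affects the outcome. The pooled gap is confounded — condition on assessed risk tier.
Standardising the diversion programme to the population assessed risk tier mix: 0.548·133/476 + 0.452·41/64 = 0.443.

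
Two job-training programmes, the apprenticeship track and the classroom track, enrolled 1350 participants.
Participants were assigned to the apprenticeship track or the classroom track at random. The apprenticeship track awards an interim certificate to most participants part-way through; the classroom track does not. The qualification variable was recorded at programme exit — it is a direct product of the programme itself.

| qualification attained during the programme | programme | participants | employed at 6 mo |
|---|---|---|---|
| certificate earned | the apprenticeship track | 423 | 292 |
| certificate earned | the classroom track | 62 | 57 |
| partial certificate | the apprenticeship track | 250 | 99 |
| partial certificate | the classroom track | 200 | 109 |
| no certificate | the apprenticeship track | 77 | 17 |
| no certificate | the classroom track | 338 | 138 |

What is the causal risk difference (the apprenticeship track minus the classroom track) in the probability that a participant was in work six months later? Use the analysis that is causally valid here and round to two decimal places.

The stratified and pooled comparisons disagree (the classroom track wins within each qualification attained during the programme; the apprenticeship track wins overall), so the answer turns on the causal role of qualification attained during the programme.
Because the programme influences qualification attained during the programme, qualification attained during the programme is a post-treatment mediator, not a confounder. Stratifying on it would bias the estimate; the causal effect is the crude pooled difference.
The causal difference is the pooled difference: 0.544 − 0.507 = +0.037.

+0.04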